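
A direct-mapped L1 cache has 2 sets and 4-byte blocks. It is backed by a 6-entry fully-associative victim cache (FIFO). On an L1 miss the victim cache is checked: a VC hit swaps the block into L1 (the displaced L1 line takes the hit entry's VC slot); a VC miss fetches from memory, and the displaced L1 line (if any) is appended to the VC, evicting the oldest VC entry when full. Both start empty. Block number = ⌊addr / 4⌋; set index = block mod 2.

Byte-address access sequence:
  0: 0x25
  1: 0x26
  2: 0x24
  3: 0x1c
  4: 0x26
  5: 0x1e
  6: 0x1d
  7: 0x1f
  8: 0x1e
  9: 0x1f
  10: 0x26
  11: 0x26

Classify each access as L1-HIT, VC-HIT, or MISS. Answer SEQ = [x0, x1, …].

#0 0x25→b9/s1 MISS; vc=[]
#1 0x26→b9/s1 L1-HIT; vc=[]
#2 0x24→b9/s1 L1-HIT; vc=[]
#3 0x1c→b7/s1 MISS; vc=[9]
#4 0x26→b9/s1 VC-HIT; vc=[7]
#5 0x1e→b7/s1 VC-HIT; vc=[9]
#6 0x1d→b7/s1 L1-HIT; vc=[9]
#7 0x1f→b7/s1 L1-HIT; vc=[9]
#8 0x1e→b7/s1 L1-HIT; vc=[9]
#9 0x1f→b7/s1 L1-HIT; vc=[9]
#10 0x26→b9/s1 VC-HIT; vc=[7]
#11 0x26→b9/s1 L1-HIT; vc=[7]

SEQ = [MISS, L1-HIT, L1-HIT, MISS, VC-HIT, VC-HIT, L1-HIT, L1-HIT, L1-HIT, L1-HIT, VC-HIT, L1-HIT]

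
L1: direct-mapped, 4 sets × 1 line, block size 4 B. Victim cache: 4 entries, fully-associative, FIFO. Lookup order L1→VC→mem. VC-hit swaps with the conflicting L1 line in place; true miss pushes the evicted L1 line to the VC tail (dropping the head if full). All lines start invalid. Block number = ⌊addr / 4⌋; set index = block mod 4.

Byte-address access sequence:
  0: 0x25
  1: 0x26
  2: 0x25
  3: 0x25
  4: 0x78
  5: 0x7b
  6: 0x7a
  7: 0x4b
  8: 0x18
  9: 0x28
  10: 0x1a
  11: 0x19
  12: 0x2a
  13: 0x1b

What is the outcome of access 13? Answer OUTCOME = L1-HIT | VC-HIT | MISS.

OUTCOME = VC-HIT

  [0] addr=0x25 blk=9 s=1: MISS | VC []
  [1] addr=0x26 blk=9 s=1: L1-HIT | VC []
  [2] addr=0x25 blk=9 s=1: L1-HIT | VC []
  [3] addr=0x25 blk=9 s=1: L1-HIT | VC []
  [4] addr=0x78 blk=30 s=2: MISS | VC []
  [5] addr=0x7b blk=30 s=2: L1-HIT | VC []
  [6] addr=0x7a blk=30 s=2: L1-HIT | VC []
  [7] addr=0x4b blk=18 s=2: MISS | VC [30]
  [8] addr=0x18 blk=6 s=2: MISS | VC [30, 18]
  [9] addr=0x28 blk=10 s=2: MISS | VC [30, 18, 6]
  [10] addr=0x1a blk=6 s=2: VC-HIT | VC [30, 18, 10]
  [11] addr=0x19 blk=6 s=2: L1-HIT | VC [30, 18, 10]
  [12] addr=0x2a blk=10 s=2: VC-HIT | VC [30, 18, 6]
  [13] addr=0x1b blk=6 s=2: VC-HIT | VC [30, 18, 10]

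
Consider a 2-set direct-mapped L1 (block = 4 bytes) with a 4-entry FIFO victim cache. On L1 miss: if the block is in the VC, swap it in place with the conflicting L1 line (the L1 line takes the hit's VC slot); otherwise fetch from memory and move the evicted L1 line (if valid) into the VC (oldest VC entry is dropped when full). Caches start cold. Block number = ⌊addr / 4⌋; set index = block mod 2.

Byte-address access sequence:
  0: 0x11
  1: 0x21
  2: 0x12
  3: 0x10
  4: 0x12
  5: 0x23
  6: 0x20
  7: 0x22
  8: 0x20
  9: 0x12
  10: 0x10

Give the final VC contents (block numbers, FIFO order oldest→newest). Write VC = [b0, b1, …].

  [0] addr=0x11 blk=4 s=0: MISS | VC []
  [1] addr=0x21 blk=8 s=0: MISS | VC [4]
  [2] addr=0x12 blk=4 s=0: VC-HIT | VC [8]
  [3] addr=0x10 blk=4 s=0: L1-HIT | VC [8]
  [4] addr=0x12 blk=4 s=0: L1-HIT | VC [8]
  [5] addr=0x23 blk=8 s=0: VC-HIT | VC [4]
  [6] addr=0x20 blk=8 s=0: L1-HIT | VC [4]
  [7] addr=0x22 blk=8 s=0: L1-HIT | VC [4]
  [8] addr=0x20 blk=8 s=0: L1-HIT | VC [4]
  [9] addr=0x12 blk=4 s=0: VC-HIT | VC [8]
  [10] addr=0x10 blk=4 s=0: L1-HIT | VC [8]

VC = [8]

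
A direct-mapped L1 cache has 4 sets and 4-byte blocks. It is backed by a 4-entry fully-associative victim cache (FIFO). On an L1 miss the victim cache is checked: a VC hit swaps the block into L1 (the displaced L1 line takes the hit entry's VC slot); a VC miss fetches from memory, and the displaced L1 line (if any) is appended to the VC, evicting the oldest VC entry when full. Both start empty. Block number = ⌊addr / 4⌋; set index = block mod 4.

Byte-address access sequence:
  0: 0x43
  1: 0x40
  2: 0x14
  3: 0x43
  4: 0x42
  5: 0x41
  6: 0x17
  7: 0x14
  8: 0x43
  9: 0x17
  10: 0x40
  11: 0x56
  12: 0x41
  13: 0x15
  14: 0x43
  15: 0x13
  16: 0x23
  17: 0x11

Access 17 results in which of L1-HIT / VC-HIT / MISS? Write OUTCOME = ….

OUTCOME = VC-HIT

#0 0x43→b16/s0 MISS; vc=[]
#1 0x40→b16/s0 L1-HIT; vc=[]
#2 0x14→b5/s1 MISS; vc=[]
#3 0x43→b16/s0 L1-HIT; vc=[]
#4 0x42→b16/s0 L1-HIT; vc=[]
#5 0x41→b16/s0 L1-HIT; vc=[]
#6 0x17→b5/s1 L1-HIT; vc=[]
#7 0x14→b5/s1 L1-HIT; vc=[]
#8 0x43→b16/s0 L1-HIT; vc=[]
#9 0x17→b5/s1 L1-HIT; vc=[]
#10 0x40→b16/s0 L1-HIT; vc=[]
#11 0x56→b21/s1 MISS; vc=[5]
#12 0x41→b16/s0 L1-HIT; vc=[5]
#13 0x15→b5/s1 VC-HIT; vc=[21]
#14 0x43→b16/s0 L1-HIT; vc=[21]
#15 0x13→b4/s0 MISS; vc=[21,16]
#16 0x23→b8/s0 MISS; vc=[21,16,4]
#17 0x11→b4/s0 VC-HIT; vc=[21,16,8]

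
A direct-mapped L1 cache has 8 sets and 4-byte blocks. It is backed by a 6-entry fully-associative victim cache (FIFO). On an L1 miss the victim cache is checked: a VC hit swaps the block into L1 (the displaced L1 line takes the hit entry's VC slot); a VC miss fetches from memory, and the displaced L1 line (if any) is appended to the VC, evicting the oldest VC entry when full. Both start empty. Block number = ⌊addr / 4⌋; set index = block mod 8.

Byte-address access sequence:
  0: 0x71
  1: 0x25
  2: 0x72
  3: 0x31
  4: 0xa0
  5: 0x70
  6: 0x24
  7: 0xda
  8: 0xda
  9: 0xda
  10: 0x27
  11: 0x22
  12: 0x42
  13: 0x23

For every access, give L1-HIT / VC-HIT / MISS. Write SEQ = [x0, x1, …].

SEQ = [MISS, MISS, L1-HIT, MISS, MISS, VC-HIT, L1-HIT, MISS, L1-HIT, L1-HIT, L1-HIT, MISS, MISS, VC-HIT]

#0 0x71→b28/s4 MISS; vc=[]
#1 0x25→b9/s1 MISS; vc=[]
#2 0x72→b28/s4 L1-HIT; vc=[]
#3 0x31→b12/s4 MISS; vc=[28]
#4 0xa0→b40/s0 MISS; vc=[28]
#5 0x70→b28/s4 VC-HIT; vc=[12]
#6 0x24→b9/s1 L1-HIT; vc=[12]
#7 0xda→b54/s6 MISS; vc=[12]
#8 0xda→b54/s6 L1-HIT; vc=[12]
#9 0xda→b54/s6 L1-HIT; vc=[12]
#10 0x27→b9/s1 L1-HIT; vc=[12]
#11 0x22→b8/s0 MISS; vc=[12,40]
#12 0x42→b16/s0 MISS; vc=[12,40,8]
#13 0x23→b8/s0 VC-HIT; vc=[12,40,16]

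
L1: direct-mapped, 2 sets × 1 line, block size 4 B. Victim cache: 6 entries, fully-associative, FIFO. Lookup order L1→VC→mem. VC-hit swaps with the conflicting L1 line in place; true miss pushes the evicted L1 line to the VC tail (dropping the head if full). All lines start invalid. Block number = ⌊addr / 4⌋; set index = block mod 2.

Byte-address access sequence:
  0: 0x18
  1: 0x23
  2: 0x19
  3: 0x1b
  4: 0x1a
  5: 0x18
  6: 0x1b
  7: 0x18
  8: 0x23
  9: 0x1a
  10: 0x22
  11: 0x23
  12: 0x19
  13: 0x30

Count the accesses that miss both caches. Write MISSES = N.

MISSES = 3

  [0] addr=0x18 blk=6 s=0: MISS | VC []
  [1] addr=0x23 blk=8 s=0: MISS | VC [6]
  [2] addr=0x19 blk=6 s=0: VC-HIT | VC [8]
  [3] addr=0x1b blk=6 s=0: L1-HIT | VC [8]
  [4] addr=0x1a blk=6 s=0: L1-HIT | VC [8]
  [5] addr=0x18 blk=6 s=0: L1-HIT | VC [8]
  [6] addr=0x1b blk=6 s=0: L1-HIT | VC [8]
  [7] addr=0x18 blk=6 s=0: L1-HIT | VC [8]
  [8] addr=0x23 blk=8 s=0: VC-HIT | VC [6]
  [9] addr=0x1a blk=6 s=0: VC-HIT | VC [8]
  [10] addr=0x22 blk=8 s=0: VC-HIT | VC [6]
  [11] addr=0x23 blk=8 s=0: L1-HIT | VC [6]
  [12] addr=0x19 blk=6 s=0: VC-HIT | VC [8]
  [13] addr=0x30 blk=12 s=0: MISS | VC [8, 6]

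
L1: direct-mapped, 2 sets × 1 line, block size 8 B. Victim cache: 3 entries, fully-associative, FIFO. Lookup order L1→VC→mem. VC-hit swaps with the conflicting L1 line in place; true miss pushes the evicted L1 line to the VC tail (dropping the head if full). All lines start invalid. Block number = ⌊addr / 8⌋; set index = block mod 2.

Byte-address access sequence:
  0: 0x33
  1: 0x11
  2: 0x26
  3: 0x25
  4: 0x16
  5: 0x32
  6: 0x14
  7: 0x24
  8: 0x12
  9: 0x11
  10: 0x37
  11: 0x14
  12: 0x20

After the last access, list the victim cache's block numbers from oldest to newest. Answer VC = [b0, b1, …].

VC = [6, 2]

  [0] addr=0x33 blk=6 s=0: MISS | VC []
  [1] addr=0x11 blk=2 s=0: MISS | VC [6]
  [2] addr=0x26 blk=4 s=0: MISS | VC [6, 2]
  [3] addr=0x25 blk=4 s=0: L1-HIT | VC [6, 2]
  [4] addr=0x16 blk=2 s=0: VC-HIT | VC [6, 4]
  [5] addr=0x32 blk=6 s=0: VC-HIT | VC [2, 4]
  [6] addr=0x14 blk=2 s=0: VC-HIT | VC [6, 4]
  [7] addr=0x24 blk=4 s=0: VC-HIT | VC [6, 2]
  [8] addr=0x12 blk=2 s=0: VC-HIT | VC [6, 4]
  [9] addr=0x11 blk=2 s=0: L1-HIT | VC [6, 4]
  [10] addr=0x37 blk=6 s=0: VC-HIT | VC [2, 4]
  [11] addr=0x14 blk=2 s=0: VC-HIT | VC [6, 4]
  [12] addr=0x20 blk=4 s=0: VC-HIT | VC [6, 2]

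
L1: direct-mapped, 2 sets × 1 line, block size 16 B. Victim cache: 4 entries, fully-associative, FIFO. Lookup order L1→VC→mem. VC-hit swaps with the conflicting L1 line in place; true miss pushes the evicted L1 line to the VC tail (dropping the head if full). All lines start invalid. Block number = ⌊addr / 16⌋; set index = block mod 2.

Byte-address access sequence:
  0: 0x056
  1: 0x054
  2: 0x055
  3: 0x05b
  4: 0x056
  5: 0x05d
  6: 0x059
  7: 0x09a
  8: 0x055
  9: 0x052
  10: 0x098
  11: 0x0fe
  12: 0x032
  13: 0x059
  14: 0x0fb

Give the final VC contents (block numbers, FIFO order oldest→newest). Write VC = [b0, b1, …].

0: 0x56 (blk 5, set 1) → MISS  vc=[]
1: 0x54 (blk 5, set 1) → L1-HIT  vc=[]
2: 0x55 (blk 5, set 1) → L1-HIT  vc=[]
3: 0x5b (blk 5, set 1) → L1-HIT  vc=[]
4: 0x56 (blk 5, set 1) → L1-HIT  vc=[]
5: 0x5d (blk 5, set 1) → L1-HIT  vc=[]
6: 0x59 (blk 5, set 1) → L1-HIT  vc=[]
7: 0x9a (blk 9, set 1) → MISS  vc=[5]
8: 0x55 (blk 5, set 1) → VC-HIT  vc=[9]
9: 0x52 (blk 5, set 1) → L1-HIT  vc=[9]
10: 0x98 (blk 9, set 1) → VC-HIT  vc=[5]
11: 0xfe (blk 15, set 1) → MISS  vc=[5, 9]
12: 0x32 (blk 3, set 1) → MISS  vc=[5, 9, 15]
13: 0x59 (blk 5, set 1) → VC-HIT  vc=[3, 9, 15]
14: 0xfb (blk 15, set 1) → VC-HIT  vc=[3, 9, 5]

VC = [3, 9, 5]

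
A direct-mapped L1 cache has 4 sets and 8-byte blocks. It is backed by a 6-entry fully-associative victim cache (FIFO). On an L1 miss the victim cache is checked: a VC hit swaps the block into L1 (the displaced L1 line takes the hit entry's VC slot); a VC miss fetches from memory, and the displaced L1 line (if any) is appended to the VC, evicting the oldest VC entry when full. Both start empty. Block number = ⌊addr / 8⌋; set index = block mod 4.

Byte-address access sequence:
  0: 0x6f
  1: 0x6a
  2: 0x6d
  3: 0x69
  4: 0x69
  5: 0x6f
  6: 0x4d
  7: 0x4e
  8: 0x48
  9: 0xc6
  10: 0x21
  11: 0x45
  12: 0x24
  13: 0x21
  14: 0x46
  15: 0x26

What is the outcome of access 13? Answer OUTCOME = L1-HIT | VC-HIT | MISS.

  [0] addr=0x6f blk=13 s=1: MISS | VC []
  [1] addr=0x6a blk=13 s=1: L1-HIT | VC []
  [2] addr=0x6d blk=13 s=1: L1-HIT | VC []
  [3] addr=0x69 blk=13 s=1: L1-HIT | VC []
  [4] addr=0x69 blk=13 s=1: L1-HIT | VC []
  [5] addr=0x6f blk=13 s=1: L1-HIT | VC []
  [6] addr=0x4d blk=9 s=1: MISS | VC [13]
  [7] addr=0x4e blk=9 s=1: L1-HIT | VC [13]
  [8] addr=0x48 blk=9 s=1: L1-HIT | VC [13]
  [9] addr=0xc6 blk=24 s=0: MISS | VC [13]
  [10] addr=0x21 blk=4 s=0: MISS | VC [13, 24]
  [11] addr=0x45 blk=8 s=0: MISS | VC [13, 24, 4]
  [12] addr=0x24 blk=4 s=0: VC-HIT | VC [13, 24, 8]
  [13] addr=0x21 blk=4 s=0: L1-HIT | VC [13, 24, 8]
  [14] addr=0x46 blk=8 s=0: VC-HIT | VC [13, 24, 4]
  [15] addr=0x26 blk=4 s=0: VC-HIT | VC [13, 24, 8]

OUTCOME = L1-HIT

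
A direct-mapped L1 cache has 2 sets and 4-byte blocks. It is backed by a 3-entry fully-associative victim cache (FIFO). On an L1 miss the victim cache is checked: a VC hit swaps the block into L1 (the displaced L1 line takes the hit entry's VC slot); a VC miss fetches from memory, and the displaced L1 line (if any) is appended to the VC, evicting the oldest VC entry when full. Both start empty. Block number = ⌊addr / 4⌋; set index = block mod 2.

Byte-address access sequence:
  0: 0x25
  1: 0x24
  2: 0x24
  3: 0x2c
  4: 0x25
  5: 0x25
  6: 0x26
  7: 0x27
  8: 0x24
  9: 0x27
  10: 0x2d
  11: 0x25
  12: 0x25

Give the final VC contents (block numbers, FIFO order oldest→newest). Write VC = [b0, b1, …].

#0 0x25→b9/s1 MISS; vc=[]
#1 0x24→b9/s1 L1-HIT; vc=[]
#2 0x24→b9/s1 L1-HIT; vc=[]
#3 0x2c→b11/s1 MISS; vc=[9]
#4 0x25→b9/s1 VC-HIT; vc=[11]
#5 0x25→b9/s1 L1-HIT; vc=[11]
#6 0x26→b9/s1 L1-HIT; vc=[11]
#7 0x27→b9/s1 L1-HIT; vc=[11]
#8 0x24→b9/s1 L1-HIT; vc=[11]
#9 0x27→b9/s1 L1-HIT; vc=[11]
#10 0x2d→b11/s1 VC-HIT; vc=[9]
#11 0x25→b9/s1 VC-HIT; vc=[11]
#12 0x25→b9/s1 L1-HIT; vc=[11]

VC = [11]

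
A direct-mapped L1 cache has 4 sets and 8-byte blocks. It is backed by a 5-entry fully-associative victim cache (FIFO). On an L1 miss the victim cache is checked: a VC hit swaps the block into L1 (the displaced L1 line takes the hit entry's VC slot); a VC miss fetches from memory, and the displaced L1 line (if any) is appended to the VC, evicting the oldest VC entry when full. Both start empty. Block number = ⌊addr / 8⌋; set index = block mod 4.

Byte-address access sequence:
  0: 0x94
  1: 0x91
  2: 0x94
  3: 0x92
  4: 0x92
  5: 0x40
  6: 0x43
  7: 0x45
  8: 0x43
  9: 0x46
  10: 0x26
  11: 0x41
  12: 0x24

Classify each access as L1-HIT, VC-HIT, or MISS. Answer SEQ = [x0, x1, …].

  [0] addr=0x94 blk=18 s=2: MISS | VC []
  [1] addr=0x91 blk=18 s=2: L1-HIT | VC []
  [2] addr=0x94 blk=18 s=2: L1-HIT | VC []
  [3] addr=0x92 blk=18 s=2: L1-HIT | VC []
  [4] addr=0x92 blk=18 s=2: L1-HIT | VC []
  [5] addr=0x40 blk=8 s=0: MISS | VC []
  [6] addr=0x43 blk=8 s=0: L1-HIT | VC []
  [7] addr=0x45 blk=8 s=0: L1-HIT | VC []
  [8] addr=0x43 blk=8 s=0: L1-HIT | VC []
  [9] addr=0x46 blk=8 s=0: L1-HIT | VC []
  [10] addr=0x26 blk=4 s=0: MISS | VC [8]
  [11] addr=0x41 blk=8 s=0: VC-HIT | VC [4]
  [12] addr=0x24 blk=4 s=0: VC-HIT | VC [8]

SEQ = [MISS, L1-HIT, L1-HIT, L1-HIT, L1-HIT, MISS, L1-HIT, L1-HIT, L1-HIT, L1-HIT, MISS, VC-HIT, VC-HIT]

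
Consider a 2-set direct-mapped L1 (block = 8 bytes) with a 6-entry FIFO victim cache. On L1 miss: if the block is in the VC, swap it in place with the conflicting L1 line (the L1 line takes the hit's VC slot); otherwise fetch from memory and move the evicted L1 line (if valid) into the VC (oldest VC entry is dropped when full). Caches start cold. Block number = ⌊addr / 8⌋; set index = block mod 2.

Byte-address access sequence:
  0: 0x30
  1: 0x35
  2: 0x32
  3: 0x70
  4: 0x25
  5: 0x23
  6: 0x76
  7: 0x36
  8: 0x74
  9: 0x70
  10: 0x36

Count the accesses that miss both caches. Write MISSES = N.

  [0] addr=0x30 blk=6 s=0: MISS | VC []
  [1] addr=0x35 blk=6 s=0: L1-HIT | VC []
  [2] addr=0x32 blk=6 s=0: L1-HIT | VC []
  [3] addr=0x70 blk=14 s=0: MISS | VC [6]
  [4] addr=0x25 blk=4 s=0: MISS | VC [6, 14]
  [5] addr=0x23 blk=4 s=0: L1-HIT | VC [6, 14]
  [6] addr=0x76 blk=14 s=0: VC-HIT | VC [6, 4]
  [7] addr=0x36 blk=6 s=0: VC-HIT | VC [14, 4]
  [8] addr=0x74 blk=14 s=0: VC-HIT | VC [6, 4]
  [9] addr=0x70 blk=14 s=0: L1-HIT | VC [6, 4]
  [10] addr=0x36 blk=6 s=0: VC-HIT | VC [14, 4]

MISSES = 3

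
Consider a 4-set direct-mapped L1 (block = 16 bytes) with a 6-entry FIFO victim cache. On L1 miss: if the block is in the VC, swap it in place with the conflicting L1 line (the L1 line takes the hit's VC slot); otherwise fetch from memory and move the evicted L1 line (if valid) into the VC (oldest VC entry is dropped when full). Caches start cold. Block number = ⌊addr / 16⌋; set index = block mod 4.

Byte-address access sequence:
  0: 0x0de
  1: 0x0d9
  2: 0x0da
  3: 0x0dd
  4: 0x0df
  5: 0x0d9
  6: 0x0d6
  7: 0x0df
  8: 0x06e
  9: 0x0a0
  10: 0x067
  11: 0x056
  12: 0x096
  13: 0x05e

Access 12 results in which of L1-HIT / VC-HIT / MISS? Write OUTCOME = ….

OUTCOME = MISS

#0 0xde→b13/s1 MISS; vc=[]
#1 0xd9→b13/s1 L1-HIT; vc=[]
#2 0xda→b13/s1 L1-HIT; vc=[]
#3 0xdd→b13/s1 L1-HIT; vc=[]
#4 0xdf→b13/s1 L1-HIT; vc=[]
#5 0xd9→b13/s1 L1-HIT; vc=[]
#6 0xd6→b13/s1 L1-HIT; vc=[]
#7 0xdf→b13/s1 L1-HIT; vc=[]
#8 0x6e→b6/s2 MISS; vc=[]
#9 0xa0→b10/s2 MISS; vc=[6]
#10 0x67→b6/s2 VC-HIT; vc=[10]
#11 0x56→b5/s1 MISS; vc=[10,13]
#12 0x96→b9/s1 MISS; vc=[10,13,5]
#13 0x5e→b5/s1 VC-HIT; vc=[10,13,9]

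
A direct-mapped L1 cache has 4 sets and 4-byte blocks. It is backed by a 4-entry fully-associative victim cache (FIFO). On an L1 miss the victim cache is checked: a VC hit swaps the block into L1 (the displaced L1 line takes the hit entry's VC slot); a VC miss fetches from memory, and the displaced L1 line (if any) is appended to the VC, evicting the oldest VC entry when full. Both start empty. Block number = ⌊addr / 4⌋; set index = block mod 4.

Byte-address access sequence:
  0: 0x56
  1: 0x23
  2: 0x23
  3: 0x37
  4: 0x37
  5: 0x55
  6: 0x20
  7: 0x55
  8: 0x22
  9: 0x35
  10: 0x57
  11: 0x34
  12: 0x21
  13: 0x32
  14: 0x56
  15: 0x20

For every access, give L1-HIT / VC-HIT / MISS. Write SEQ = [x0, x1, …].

SEQ = [MISS, MISS, L1-HIT, MISS, L1-HIT, VC-HIT, L1-HIT, L1-HIT, L1-HIT, VC-HIT, VC-HIT, VC-HIT, L1-HIT, MISS, VC-HIT, VC-HIT]

  [0] addr=0x56 blk=21 s=1: MISS | VC []
  [1] addr=0x23 blk=8 s=0: MISS | VC []
  [2] addr=0x23 blk=8 s=0: L1-HIT | VC []
  [3] addr=0x37 blk=13 s=1: MISS | VC [21]
  [4] addr=0x37 blk=13 s=1: L1-HIT | VC [21]
  [5] addr=0x55 blk=21 s=1: VC-HIT | VC [13]
  [6] addr=0x20 blk=8 s=0: L1-HIT | VC [13]
  [7] addr=0x55 blk=21 s=1: L1-HIT | VC [13]
  [8] addr=0x22 blk=8 s=0: L1-HIT | VC [13]
  [9] addr=0x35 blk=13 s=1: VC-HIT | VC [21]
  [10] addr=0x57 blk=21 s=1: VC-HIT | VC [13]
  [11] addr=0x34 blk=13 s=1: VC-HIT | VC [21]
  [12] addr=0x21 blk=8 s=0: L1-HIT | VC [21]
  [13] addr=0x32 blk=12 s=0: MISS | VC [21, 8]
  [14] addr=0x56 blk=21 s=1: VC-HIT | VC [13, 8]
  [15] addr=0x20 blk=8 s=0: VC-HIT | VC [13, 12]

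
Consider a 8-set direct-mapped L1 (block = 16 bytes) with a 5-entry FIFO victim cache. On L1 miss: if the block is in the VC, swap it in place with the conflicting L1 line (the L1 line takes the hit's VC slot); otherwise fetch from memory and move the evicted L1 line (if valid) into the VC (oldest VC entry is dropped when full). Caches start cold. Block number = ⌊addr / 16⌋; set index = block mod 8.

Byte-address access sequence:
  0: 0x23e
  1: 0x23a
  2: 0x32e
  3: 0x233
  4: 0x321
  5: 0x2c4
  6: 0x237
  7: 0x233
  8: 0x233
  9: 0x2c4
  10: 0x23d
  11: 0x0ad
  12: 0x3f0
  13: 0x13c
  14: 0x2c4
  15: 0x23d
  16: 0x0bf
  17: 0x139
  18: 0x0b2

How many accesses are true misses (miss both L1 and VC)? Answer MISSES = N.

0: 0x23e (blk 35, set 3) → MISS  vc=[]
1: 0x23a (blk 35, set 3) → L1-HIT  vc=[]
2: 0x32e (blk 50, set 2) → MISS  vc=[]
3: 0x233 (blk 35, set 3) → L1-HIT  vc=[]
4: 0x321 (blk 50, set 2) → L1-HIT  vc=[]
5: 0x2c4 (blk 44, set 4) → MISS  vc=[]
6: 0x237 (blk 35, set 3) → L1-HIT  vc=[]
7: 0x233 (blk 35, set 3) → L1-HIT  vc=[]
8: 0x233 (blk 35, set 3) → L1-HIT  vc=[]
9: 0x2c4 (blk 44, set 4) → L1-HIT  vc=[]
10: 0x23d (blk 35, set 3) → L1-HIT  vc=[]
11: 0xad (blk 10, set 2) → MISS  vc=[50]
12: 0x3f0 (blk 63, set 7) → MISS  vc=[50]
13: 0x13c (blk 19, set 3) → MISS  vc=[50, 35]
14: 0x2c4 (blk 44, set 4) → L1-HIT  vc=[50, 35]
15: 0x23d (blk 35, set 3) → VC-HIT  vc=[50, 19]
16: 0xbf (blk 11, set 3) → MISS  vc=[50, 19, 35]
17: 0x139 (blk 19, set 3) → VC-HIT  vc=[50, 11, 35]
18: 0xb2 (blk 11, set 3) → VC-HIT  vc=[50, 19, 35]

MISSES = 7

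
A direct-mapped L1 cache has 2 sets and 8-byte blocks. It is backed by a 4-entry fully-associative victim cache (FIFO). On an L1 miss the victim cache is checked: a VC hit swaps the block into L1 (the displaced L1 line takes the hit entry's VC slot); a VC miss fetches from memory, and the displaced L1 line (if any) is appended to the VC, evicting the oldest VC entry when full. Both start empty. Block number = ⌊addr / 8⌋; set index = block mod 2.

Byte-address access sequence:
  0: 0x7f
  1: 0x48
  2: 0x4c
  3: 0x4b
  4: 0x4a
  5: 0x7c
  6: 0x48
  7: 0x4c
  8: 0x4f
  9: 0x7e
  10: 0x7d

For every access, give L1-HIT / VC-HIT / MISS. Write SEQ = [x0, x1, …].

  [0] addr=0x7f blk=15 s=1: MISS | VC []
  [1] addr=0x48 blk=9 s=1: MISS | VC [15]
  [2] addr=0x4c blk=9 s=1: L1-HIT | VC [15]
  [3] addr=0x4b blk=9 s=1: L1-HIT | VC [15]
  [4] addr=0x4a blk=9 s=1: L1-HIT | VC [15]
  [5] addr=0x7c blk=15 s=1: VC-HIT | VC [9]
  [6] addr=0x48 blk=9 s=1: VC-HIT | VC [15]
  [7] addr=0x4c blk=9 s=1: L1-HIT | VC [15]
  [8] addr=0x4f blk=9 s=1: L1-HIT | VC [15]
  [9] addr=0x7e blk=15 s=1: VC-HIT | VC [9]
  [10] addr=0x7d blk=15 s=1: L1-HIT | VC [9]

SEQ = [MISS, MISS, L1-HIT, L1-HIT, L1-HIT, VC-HIT, VC-HIT, L1-HIT, L1-HIT, VC-HIT, L1-HIT]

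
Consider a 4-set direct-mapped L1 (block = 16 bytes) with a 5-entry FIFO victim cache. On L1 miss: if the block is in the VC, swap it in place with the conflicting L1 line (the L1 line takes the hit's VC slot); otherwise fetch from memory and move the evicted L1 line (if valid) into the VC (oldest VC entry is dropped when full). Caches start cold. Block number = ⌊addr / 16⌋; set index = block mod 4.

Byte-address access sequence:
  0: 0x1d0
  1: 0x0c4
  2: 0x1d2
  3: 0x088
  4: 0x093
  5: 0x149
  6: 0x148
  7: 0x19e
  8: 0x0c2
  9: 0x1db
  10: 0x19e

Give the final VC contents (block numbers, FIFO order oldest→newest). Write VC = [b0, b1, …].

0: 0x1d0 (blk 29, set 1) → MISS  vc=[]
1: 0xc4 (blk 12, set 0) → MISS  vc=[]
2: 0x1d2 (blk 29, set 1) → L1-HIT  vc=[]
3: 0x88 (blk 8, set 0) → MISS  vc=[12]
4: 0x93 (blk 9, set 1) → MISS  vc=[12, 29]
5: 0x149 (blk 20, set 0) → MISS  vc=[12, 29, 8]
6: 0x148 (blk 20, set 0) → L1-HIT  vc=[12, 29, 8]
7: 0x19e (blk 25, set 1) → MISS  vc=[12, 29, 8, 9]
8: 0xc2 (blk 12, set 0) → VC-HIT  vc=[20, 29, 8, 9]
9: 0x1db (blk 29, set 1) → VC-HIT  vc=[20, 25, 8, 9]
10: 0x19e (blk 25, set 1) → VC-HIT  vc=[20, 29, 8, 9]

VC = [20, 29, 8, 9]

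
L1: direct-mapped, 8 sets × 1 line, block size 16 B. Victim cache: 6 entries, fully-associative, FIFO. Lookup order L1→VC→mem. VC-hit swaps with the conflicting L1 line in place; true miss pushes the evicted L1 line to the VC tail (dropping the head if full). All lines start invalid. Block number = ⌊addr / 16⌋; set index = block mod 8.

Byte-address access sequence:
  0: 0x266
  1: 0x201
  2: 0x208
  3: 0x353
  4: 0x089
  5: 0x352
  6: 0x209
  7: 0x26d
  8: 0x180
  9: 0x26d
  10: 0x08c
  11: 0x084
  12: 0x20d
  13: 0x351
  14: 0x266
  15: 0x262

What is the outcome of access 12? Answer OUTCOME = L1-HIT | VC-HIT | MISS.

#0 0x266→b38/s6 MISS; vc=[]
#1 0x201→b32/s0 MISS; vc=[]
#2 0x208→b32/s0 L1-HIT; vc=[]
#3 0x353→b53/s5 MISS; vc=[]
#4 0x89→b8/s0 MISS; vc=[32]
#5 0x352→b53/s5 L1-HIT; vc=[32]
#6 0x209→b32/s0 VC-HIT; vc=[8]
#7 0x26d→b38/s6 L1-HIT; vc=[8]
#8 0x180→b24/s0 MISS; vc=[8,32]
#9 0x26d→b38/s6 L1-HIT; vc=[8,32]
#10 0x8c→b8/s0 VC-HIT; vc=[24,32]
#11 0x84→b8/s0 L1-HIT; vc=[24,32]
#12 0x20d→b32/s0 VC-HIT; vc=[24,8]
#13 0x351→b53/s5 L1-HIT; vc=[24,8]
#14 0x266→b38/s6 L1-HIT; vc=[24,8]
#15 0x262→b38/s6 L1-HIT; vc=[24,8]

OUTCOME = VC-HIT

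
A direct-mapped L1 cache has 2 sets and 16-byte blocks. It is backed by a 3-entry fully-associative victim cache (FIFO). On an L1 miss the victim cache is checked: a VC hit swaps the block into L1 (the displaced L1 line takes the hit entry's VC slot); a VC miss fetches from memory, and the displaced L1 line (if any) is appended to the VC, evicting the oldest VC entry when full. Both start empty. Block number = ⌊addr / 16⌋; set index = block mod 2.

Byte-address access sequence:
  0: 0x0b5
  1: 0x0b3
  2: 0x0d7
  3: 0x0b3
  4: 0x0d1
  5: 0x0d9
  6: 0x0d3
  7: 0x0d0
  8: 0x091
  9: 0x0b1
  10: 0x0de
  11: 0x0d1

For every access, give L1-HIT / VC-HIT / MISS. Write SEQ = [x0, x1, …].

  [0] addr=0xb5 blk=11 s=1: MISS | VC []
  [1] addr=0xb3 blk=11 s=1: L1-HIT | VC []
  [2] addr=0xd7 blk=13 s=1: MISS | VC [11]
  [3] addr=0xb3 blk=11 s=1: VC-HIT | VC [13]
  [4] addr=0xd1 blk=13 s=1: VC-HIT | VC [11]
  [5] addr=0xd9 blk=13 s=1: L1-HIT | VC [11]
  [6] addr=0xd3 blk=13 s=1: L1-HIT | VC [11]
  [7] addr=0xd0 blk=13 s=1: L1-HIT | VC [11]
  [8] addr=0x91 blk=9 s=1: MISS | VC [11, 13]
  [9] addr=0xb1 blk=11 s=1: VC-HIT | VC [9, 13]
  [10] addr=0xde blk=13 s=1: VC-HIT | VC [9, 11]
  [11] addr=0xd1 blk=13 s=1: L1-HIT | VC [9, 11]

SEQ = [MISS, L1-HIT, MISS, VC-HIT, VC-HIT, L1-HIT, L1-HIT, L1-HIT, MISS, VC-HIT, VC-HIT, L1-HIT]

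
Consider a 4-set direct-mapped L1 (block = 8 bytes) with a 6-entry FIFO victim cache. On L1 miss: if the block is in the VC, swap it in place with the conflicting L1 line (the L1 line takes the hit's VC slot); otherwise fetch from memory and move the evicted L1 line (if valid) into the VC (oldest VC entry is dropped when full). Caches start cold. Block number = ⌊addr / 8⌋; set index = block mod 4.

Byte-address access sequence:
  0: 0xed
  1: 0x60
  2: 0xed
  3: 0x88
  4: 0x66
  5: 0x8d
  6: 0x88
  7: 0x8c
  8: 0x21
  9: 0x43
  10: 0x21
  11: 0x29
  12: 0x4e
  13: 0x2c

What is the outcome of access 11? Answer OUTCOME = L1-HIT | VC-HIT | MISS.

OUTCOME = MISS

0: 0xed (blk 29, set 1) → MISS  vc=[]
1: 0x60 (blk 12, set 0) → MISS  vc=[]
2: 0xed (blk 29, set 1) → L1-HIT  vc=[]
3: 0x88 (blk 17, set 1) → MISS  vc=[29]
4: 0x66 (blk 12, set 0) → L1-HIT  vc=[29]
5: 0x8d (blk 17, set 1) → L1-HIT  vc=[29]
6: 0x88 (blk 17, set 1) → L1-HIT  vc=[29]
7: 0x8c (blk 17, set 1) → L1-HIT  vc=[29]
8: 0x21 (blk 4, set 0) → MISS  vc=[29, 12]
9: 0x43 (blk 8, set 0) → MISS  vc=[29, 12, 4]
10: 0x21 (blk 4, set 0) → VC-HIT  vc=[29, 12, 8]
11: 0x29 (blk 5, set 1) → MISS  vc=[29, 12, 8, 17]
12: 0x4e (blk 9, set 1) → MISS  vc=[29, 12, 8, 17, 5]
13: 0x2c (blk 5, set 1) → VC-HIT  vc=[29, 12, 8, 17, 9]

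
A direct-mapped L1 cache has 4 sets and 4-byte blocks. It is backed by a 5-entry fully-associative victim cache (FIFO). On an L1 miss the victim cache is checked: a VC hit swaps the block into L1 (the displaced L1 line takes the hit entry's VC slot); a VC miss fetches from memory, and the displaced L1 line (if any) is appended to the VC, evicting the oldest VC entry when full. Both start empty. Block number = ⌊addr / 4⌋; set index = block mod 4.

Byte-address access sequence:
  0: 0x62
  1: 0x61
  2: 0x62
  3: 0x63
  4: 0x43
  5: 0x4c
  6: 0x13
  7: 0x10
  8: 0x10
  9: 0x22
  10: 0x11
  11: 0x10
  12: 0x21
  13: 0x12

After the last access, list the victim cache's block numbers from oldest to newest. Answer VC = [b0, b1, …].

0: 0x62 (blk 24, set 0) → MISS  vc=[]
1: 0x61 (blk 24, set 0) → L1-HIT  vc=[]
2: 0x62 (blk 24, set 0) → L1-HIT  vc=[]
3: 0x63 (blk 24, set 0) → L1-HIT  vc=[]
4: 0x43 (blk 16, set 0) → MISS  vc=[24]
5: 0x4c (blk 19, set 3) → MISS  vc=[24]
6: 0x13 (blk 4, set 0) → MISS  vc=[24, 16]
7: 0x10 (blk 4, set 0) → L1-HIT  vc=[24, 16]
8: 0x10 (blk 4, set 0) → L1-HIT  vc=[24, 16]
9: 0x22 (blk 8, set 0) → MISS  vc=[24, 16, 4]
10: 0x11 (blk 4, set 0) → VC-HIT  vc=[24, 16, 8]
11: 0x10 (blk 4, set 0) → L1-HIT  vc=[24, 16, 8]
12: 0x21 (blk 8, set 0) → VC-HIT  vc=[24, 16, 4]
13: 0x12 (blk 4, set 0) → VC-HIT  vc=[24, 16, 8]

VC = [24, 16, 8]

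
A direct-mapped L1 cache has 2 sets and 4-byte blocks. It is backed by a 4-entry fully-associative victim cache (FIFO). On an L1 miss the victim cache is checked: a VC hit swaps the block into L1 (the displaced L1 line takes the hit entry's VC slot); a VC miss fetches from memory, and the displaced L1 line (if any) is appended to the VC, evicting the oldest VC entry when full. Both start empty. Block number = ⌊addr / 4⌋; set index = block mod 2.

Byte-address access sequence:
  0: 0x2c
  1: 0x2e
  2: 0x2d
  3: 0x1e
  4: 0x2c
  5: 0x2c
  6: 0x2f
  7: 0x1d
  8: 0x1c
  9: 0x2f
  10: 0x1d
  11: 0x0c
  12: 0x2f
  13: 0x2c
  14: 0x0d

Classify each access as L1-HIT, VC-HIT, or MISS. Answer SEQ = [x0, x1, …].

SEQ = [MISS, L1-HIT, L1-HIT, MISS, VC-HIT, L1-HIT, L1-HIT, VC-HIT, L1-HIT, VC-HIT, VC-HIT, MISS, VC-HIT, L1-HIT, VC-HIT]

0: 0x2c (blk 11, set 1) → MISS  vc=[]
1: 0x2e (blk 11, set 1) → L1-HIT  vc=[]
2: 0x2d (blk 11, set 1) → L1-HIT  vc=[]
3: 0x1e (blk 7, set 1) → MISS  vc=[11]
4: 0x2c (blk 11, set 1) → VC-HIT  vc=[7]
5: 0x2c (blk 11, set 1) → L1-HIT  vc=[7]
6: 0x2f (blk 11, set 1) → L1-HIT  vc=[7]
7: 0x1d (blk 7, set 1) → VC-HIT  vc=[11]
8: 0x1c (blk 7, set 1) → L1-HIT  vc=[11]
9: 0x2f (blk 11, set 1) → VC-HIT  vc=[7]
10: 0x1d (blk 7, set 1) → VC-HIT  vc=[11]
11: 0xc (blk 3, set 1) → MISS  vc=[11, 7]
12: 0x2f (blk 11, set 1) → VC-HIT  vc=[3, 7]
13: 0x2c (blk 11, set 1) → L1-HIT  vc=[3, 7]
14: 0xd (blk 3, set 1) → VC-HIT  vc=[11, 7]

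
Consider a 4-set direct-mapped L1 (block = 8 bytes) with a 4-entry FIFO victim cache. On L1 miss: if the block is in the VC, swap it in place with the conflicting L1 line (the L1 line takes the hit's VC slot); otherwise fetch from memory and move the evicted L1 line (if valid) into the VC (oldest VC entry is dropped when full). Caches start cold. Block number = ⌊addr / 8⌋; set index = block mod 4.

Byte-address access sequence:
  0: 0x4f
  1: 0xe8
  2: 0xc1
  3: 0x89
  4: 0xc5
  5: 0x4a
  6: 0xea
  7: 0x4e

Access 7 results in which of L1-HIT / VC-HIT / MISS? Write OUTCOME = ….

OUTCOME = VC-HIT

0: 0x4f (blk 9, set 1) → MISS  vc=[]
1: 0xe8 (blk 29, set 1) → MISS  vc=[9]
2: 0xc1 (blk 24, set 0) → MISS  vc=[9]
3: 0x89 (blk 17, set 1) → MISS  vc=[9, 29]
4: 0xc5 (blk 24, set 0) → L1-HIT  vc=[9, 29]
5: 0x4a (blk 9, set 1) → VC-HIT  vc=[17, 29]
6: 0xea (blk 29, set 1) → VC-HIT  vc=[17, 9]
7: 0x4e (blk 9, set 1) → VC-HIT  vc=[17, 29]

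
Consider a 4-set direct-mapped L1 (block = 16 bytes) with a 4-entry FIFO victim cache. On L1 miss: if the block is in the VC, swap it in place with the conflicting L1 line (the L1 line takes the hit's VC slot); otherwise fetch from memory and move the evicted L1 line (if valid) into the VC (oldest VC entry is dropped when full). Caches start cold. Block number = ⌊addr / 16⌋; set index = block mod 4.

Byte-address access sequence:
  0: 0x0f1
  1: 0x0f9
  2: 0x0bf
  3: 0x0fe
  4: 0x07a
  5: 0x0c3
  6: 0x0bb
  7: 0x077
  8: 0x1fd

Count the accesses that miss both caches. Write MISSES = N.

MISSES = 5

0: 0xf1 (blk 15, set 3) → MISS  vc=[]
1: 0xf9 (blk 15, set 3) → L1-HIT  vc=[]
2: 0xbf (blk 11, set 3) → MISS  vc=[15]
3: 0xfe (blk 15, set 3) → VC-HIT  vc=[11]
4: 0x7a (blk 7, set 3) → MISS  vc=[11, 15]
5: 0xc3 (blk 12, set 0) → MISS  vc=[11, 15]
6: 0xbb (blk 11, set 3) → VC-HIT  vc=[7, 15]
7: 0x77 (blk 7, set 3) → VC-HIT  vc=[11, 15]
8: 0x1fd (blk 31, set 3) → MISS  vc=[11, 15, 7]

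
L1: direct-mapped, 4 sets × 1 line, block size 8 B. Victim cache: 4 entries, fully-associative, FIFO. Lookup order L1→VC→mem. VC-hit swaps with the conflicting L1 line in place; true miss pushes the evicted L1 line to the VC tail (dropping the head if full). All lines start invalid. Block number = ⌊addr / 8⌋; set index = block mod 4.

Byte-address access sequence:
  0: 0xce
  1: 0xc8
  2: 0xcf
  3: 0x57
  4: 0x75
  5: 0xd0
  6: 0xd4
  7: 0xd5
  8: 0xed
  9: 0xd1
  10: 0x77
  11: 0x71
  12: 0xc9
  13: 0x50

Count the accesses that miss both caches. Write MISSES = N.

0: 0xce (blk 25, set 1) → MISS  vc=[]
1: 0xc8 (blk 25, set 1) → L1-HIT  vc=[]
2: 0xcf (blk 25, set 1) → L1-HIT  vc=[]
3: 0x57 (blk 10, set 2) → MISS  vc=[]
4: 0x75 (blk 14, set 2) → MISS  vc=[10]
5: 0xd0 (blk 26, set 2) → MISS  vc=[10, 14]
6: 0xd4 (blk 26, set 2) → L1-HIT  vc=[10, 14]
7: 0xd5 (blk 26, set 2) → L1-HIT  vc=[10, 14]
8: 0xed (blk 29, set 1) → MISS  vc=[10, 14, 25]
9: 0xd1 (blk 26, set 2) → L1-HIT  vc=[10, 14, 25]
10: 0x77 (blk 14, set 2) → VC-HIT  vc=[10, 26, 25]
11: 0x71 (blk 14, set 2) → L1-HIT  vc=[10, 26, 25]
12: 0xc9 (blk 25, set 1) → VC-HIT  vc=[10, 26, 29]
13: 0x50 (blk 10, set 2) → VC-HIT  vc=[14, 26, 29]

MISSES = 5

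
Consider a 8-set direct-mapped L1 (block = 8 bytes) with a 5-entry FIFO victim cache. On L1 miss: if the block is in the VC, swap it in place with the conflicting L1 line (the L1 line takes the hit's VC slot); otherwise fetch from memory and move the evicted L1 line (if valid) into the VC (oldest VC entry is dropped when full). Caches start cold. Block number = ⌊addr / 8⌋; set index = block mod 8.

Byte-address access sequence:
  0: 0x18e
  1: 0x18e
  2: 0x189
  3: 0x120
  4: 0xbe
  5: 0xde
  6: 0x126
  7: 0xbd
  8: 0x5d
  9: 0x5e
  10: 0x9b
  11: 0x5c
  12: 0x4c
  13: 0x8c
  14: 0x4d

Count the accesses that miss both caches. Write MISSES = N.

0: 0x18e (blk 49, set 1) → MISS  vc=[]
1: 0x18e (blk 49, set 1) → L1-HIT  vc=[]
2: 0x189 (blk 49, set 1) → L1-HIT  vc=[]
3: 0x120 (blk 36, set 4) → MISS  vc=[]
4: 0xbe (blk 23, set 7) → MISS  vc=[]
5: 0xde (blk 27, set 3) → MISS  vc=[]
6: 0x126 (blk 36, set 4) → L1-HIT  vc=[]
7: 0xbd (blk 23, set 7) → L1-HIT  vc=[]
8: 0x5d (blk 11, set 3) → MISS  vc=[27]
9: 0x5e (blk 11, set 3) → L1-HIT  vc=[27]
10: 0x9b (blk 19, set 3) → MISS  vc=[27, 11]
11: 0x5c (blk 11, set 3) → VC-HIT  vc=[27, 19]
12: 0x4c (blk 9, set 1) → MISS  vc=[27, 19, 49]
13: 0x8c (blk 17, set 1) → MISS  vc=[27, 19, 49, 9]
14: 0x4d (blk 9, set 1) → VC-HIT  vc=[27, 19, 49, 17]

MISSES = 8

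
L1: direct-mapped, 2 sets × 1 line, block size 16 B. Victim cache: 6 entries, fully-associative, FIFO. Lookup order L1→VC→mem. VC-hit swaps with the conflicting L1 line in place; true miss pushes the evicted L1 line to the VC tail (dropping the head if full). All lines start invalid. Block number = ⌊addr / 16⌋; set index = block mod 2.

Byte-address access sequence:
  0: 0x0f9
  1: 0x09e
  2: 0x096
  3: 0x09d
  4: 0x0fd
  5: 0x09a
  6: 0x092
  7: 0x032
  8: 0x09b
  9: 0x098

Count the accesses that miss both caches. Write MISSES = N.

#0 0xf9→b15/s1 MISS; vc=[]
#1 0x9e→b9/s1 MISS; vc=[15]
#2 0x96→b9/s1 L1-HIT; vc=[15]
#3 0x9d→b9/s1 L1-HIT; vc=[15]
#4 0xfd→b15/s1 VC-HIT; vc=[9]
#5 0x9a→b9/s1 VC-HIT; vc=[15]
#6 0x92→b9/s1 L1-HIT; vc=[15]
#7 0x32→b3/s1 MISS; vc=[15,9]
#8 0x9b→b9/s1 VC-HIT; vc=[15,3]
#9 0x98→b9/s1 L1-HIT; vc=[15,3]

MISSES = 3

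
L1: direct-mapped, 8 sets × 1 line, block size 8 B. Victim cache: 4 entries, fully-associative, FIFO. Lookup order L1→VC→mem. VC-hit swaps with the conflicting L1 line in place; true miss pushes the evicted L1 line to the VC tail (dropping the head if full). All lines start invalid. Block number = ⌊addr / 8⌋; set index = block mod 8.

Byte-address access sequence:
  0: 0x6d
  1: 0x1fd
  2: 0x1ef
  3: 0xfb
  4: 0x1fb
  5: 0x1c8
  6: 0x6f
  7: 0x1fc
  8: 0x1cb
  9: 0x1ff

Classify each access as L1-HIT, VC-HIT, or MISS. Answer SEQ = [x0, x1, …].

  [0] addr=0x6d blk=13 s=5: MISS | VC []
  [1] addr=0x1fd blk=63 s=7: MISS | VC []
  [2] addr=0x1ef blk=61 s=5: MISS | VC [13]
  [3] addr=0xfb blk=31 s=7: MISS | VC [13, 63]
  [4] addr=0x1fb blk=63 s=7: VC-HIT | VC [13, 31]
  [5] addr=0x1c8 blk=57 s=1: MISS | VC [13, 31]
  [6] addr=0x6f blk=13 s=5: VC-HIT | VC [61, 31]
  [7] addr=0x1fc blk=63 s=7: L1-HIT | VC [61, 31]
  [8] addr=0x1cb blk=57 s=1: L1-HIT | VC [61, 31]
  [9] addr=0x1ff blk=63 s=7: L1-HIT | VC [61, 31]

SEQ = [MISS, MISS, MISS, MISS, VC-HIT, MISS, VC-HIT, L1-HIT, L1-HIT, L1-HIT]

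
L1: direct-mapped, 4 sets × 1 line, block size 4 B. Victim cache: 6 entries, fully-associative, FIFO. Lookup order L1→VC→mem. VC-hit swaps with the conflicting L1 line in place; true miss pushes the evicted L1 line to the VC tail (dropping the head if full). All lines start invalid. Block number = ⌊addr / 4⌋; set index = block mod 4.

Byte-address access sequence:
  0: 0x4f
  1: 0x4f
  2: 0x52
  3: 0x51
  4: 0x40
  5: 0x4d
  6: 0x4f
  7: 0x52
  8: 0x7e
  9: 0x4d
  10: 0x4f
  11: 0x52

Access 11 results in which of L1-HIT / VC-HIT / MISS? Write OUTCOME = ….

OUTCOME = L1-HIT

  [0] addr=0x4f blk=19 s=3: MISS | VC []
  [1] addr=0x4f blk=19 s=3: L1-HIT | VC []
  [2] addr=0x52 blk=20 s=0: MISS | VC []
  [3] addr=0x51 blk=20 s=0: L1-HIT | VC []
  [4] addr=0x40 blk=16 s=0: MISS | VC [20]
  [5] addr=0x4d blk=19 s=3: L1-HIT | VC [20]
  [6] addr=0x4f blk=19 s=3: L1-HIT | VC [20]
  [7] addr=0x52 blk=20 s=0: VC-HIT | VC [16]
  [8] addr=0x7e blk=31 s=3: MISS | VC [16, 19]
  [9] addr=0x4d blk=19 s=3: VC-HIT | VC [16, 31]
  [10] addr=0x4f blk=19 s=3: L1-HIT | VC [16, 31]
  [11] addr=0x52 blk=20 s=0: L1-HIT | VC [16, 31]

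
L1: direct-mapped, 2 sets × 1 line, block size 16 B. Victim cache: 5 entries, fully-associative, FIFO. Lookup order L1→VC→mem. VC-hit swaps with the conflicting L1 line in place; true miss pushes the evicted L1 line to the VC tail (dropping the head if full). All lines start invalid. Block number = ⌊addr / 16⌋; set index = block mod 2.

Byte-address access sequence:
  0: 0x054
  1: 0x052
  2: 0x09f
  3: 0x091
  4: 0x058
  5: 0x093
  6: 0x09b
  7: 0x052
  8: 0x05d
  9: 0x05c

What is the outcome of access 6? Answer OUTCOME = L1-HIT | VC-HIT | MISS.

OUTCOME = L1-HIT

#0 0x54→b5/s1 MISS; vc=[]
#1 0x52→b5/s1 L1-HIT; vc=[]
#2 0x9f→b9/s1 MISS; vc=[5]
#3 0x91→b9/s1 L1-HIT; vc=[5]
#4 0x58→b5/s1 VC-HIT; vc=[9]
#5 0x93→b9/s1 VC-HIT; vc=[5]
#6 0x9b→b9/s1 L1-HIT; vc=[5]
#7 0x52→b5/s1 VC-HIT; vc=[9]
#8 0x5d→b5/s1 L1-HIT; vc=[9]
#9 0x5c→b5/s1 L1-HIT; vc=[9]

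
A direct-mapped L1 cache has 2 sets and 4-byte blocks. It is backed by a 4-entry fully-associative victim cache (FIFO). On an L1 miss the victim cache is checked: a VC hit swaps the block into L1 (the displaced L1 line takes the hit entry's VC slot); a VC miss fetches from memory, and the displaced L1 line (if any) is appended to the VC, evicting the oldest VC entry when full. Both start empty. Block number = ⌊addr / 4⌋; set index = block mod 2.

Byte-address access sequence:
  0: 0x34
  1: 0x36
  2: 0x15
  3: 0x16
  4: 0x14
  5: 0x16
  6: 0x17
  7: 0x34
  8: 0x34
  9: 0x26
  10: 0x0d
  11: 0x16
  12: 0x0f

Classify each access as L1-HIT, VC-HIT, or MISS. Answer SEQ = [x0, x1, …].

  [0] addr=0x34 blk=13 s=1: MISS | VC []
  [1] addr=0x36 blk=13 s=1: L1-HIT | VC []
  [2] addr=0x15 blk=5 s=1: MISS | VC [13]
  [3] addr=0x16 blk=5 s=1: L1-HIT | VC [13]
  [4] addr=0x14 blk=5 s=1: L1-HIT | VC [13]
  [5] addr=0x16 blk=5 s=1: L1-HIT | VC [13]
  [6] addr=0x17 blk=5 s=1: L1-HIT | VC [13]
  [7] addr=0x34 blk=13 s=1: VC-HIT | VC [5]
  [8] addr=0x34 blk=13 s=1: L1-HIT | VC [5]
  [9] addr=0x26 blk=9 s=1: MISS | VC [5, 13]
  [10] addr=0xd blk=3 s=1: MISS | VC [5, 13, 9]
  [11] addr=0x16 blk=5 s=1: VC-HIT | VC [3, 13, 9]
  [12] addr=0xf blk=3 s=1: VC-HIT | VC [5, 13, 9]

SEQ = [MISS, L1-HIT, MISS, L1-HIT, L1-HIT, L1-HIT, L1-HIT, VC-HIT, L1-HIT, MISS, MISS, VC-HIT, VC-HIT]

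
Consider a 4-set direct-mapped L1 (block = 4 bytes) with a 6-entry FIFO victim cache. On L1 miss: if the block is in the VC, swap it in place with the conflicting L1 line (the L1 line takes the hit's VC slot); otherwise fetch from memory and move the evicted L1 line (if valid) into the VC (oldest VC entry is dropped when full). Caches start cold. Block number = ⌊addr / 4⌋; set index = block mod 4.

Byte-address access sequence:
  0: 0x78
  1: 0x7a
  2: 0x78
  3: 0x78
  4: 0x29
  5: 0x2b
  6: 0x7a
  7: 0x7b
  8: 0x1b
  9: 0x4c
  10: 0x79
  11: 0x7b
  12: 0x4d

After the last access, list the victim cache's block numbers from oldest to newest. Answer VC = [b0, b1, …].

0: 0x78 (blk 30, set 2) → MISS  vc=[]
1: 0x7a (blk 30, set 2) → L1-HIT  vc=[]
2: 0x78 (blk 30, set 2) → L1-HIT  vc=[]
3: 0x78 (blk 30, set 2) → L1-HIT  vc=[]
4: 0x29 (blk 10, set 2) → MISS  vc=[30]
5: 0x2b (blk 10, set 2) → L1-HIT  vc=[30]
6: 0x7a (blk 30, set 2) → VC-HIT  vc=[10]
7: 0x7b (blk 30, set 2) → L1-HIT  vc=[10]
8: 0x1b (blk 6, set 2) → MISS  vc=[10, 30]
9: 0x4c (blk 19, set 3) → MISS  vc=[10, 30]
10: 0x79 (blk 30, set 2) → VC-HIT  vc=[10, 6]
11: 0x7b (blk 30, set 2) → L1-HIT  vc=[10, 6]
12: 0x4d (blk 19, set 3) → L1-HIT  vc=[10, 6]

VC = [10, 6]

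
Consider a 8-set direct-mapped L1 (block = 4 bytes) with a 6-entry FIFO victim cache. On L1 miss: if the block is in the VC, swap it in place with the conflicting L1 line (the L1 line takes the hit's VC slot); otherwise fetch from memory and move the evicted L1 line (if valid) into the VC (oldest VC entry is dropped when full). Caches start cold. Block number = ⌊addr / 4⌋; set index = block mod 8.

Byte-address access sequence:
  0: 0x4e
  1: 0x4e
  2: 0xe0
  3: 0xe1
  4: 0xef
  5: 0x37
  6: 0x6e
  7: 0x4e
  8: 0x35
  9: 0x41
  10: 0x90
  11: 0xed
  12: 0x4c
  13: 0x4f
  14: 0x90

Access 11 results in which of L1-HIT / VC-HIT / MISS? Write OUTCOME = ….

OUTCOME = VC-HIT

0: 0x4e (blk 19, set 3) → MISS  vc=[]
1: 0x4e (blk 19, set 3) → L1-HIT  vc=[]
2: 0xe0 (blk 56, set 0) → MISS  vc=[]
3: 0xe1 (blk 56, set 0) → L1-HIT  vc=[]
4: 0xef (blk 59, set 3) → MISS  vc=[19]
5: 0x37 (blk 13, set 5) → MISS  vc=[19]
6: 0x6e (blk 27, set 3) → MISS  vc=[19, 59]
7: 0x4e (blk 19, set 3) → VC-HIT  vc=[27, 59]
8: 0x35 (blk 13, set 5) → L1-HIT  vc=[27, 59]
9: 0x41 (blk 16, set 0) → MISS  vc=[27, 59, 56]
10: 0x90 (blk 36, set 4) → MISS  vc=[27, 59, 56]
11: 0xed (blk 59, set 3) → VC-HIT  vc=[27, 19, 56]
12: 0x4c (blk 19, set 3) → VC-HIT  vc=[27, 59, 56]
13: 0x4f (blk 19, set 3) → L1-HIT  vc=[27, 59, 56]
14: 0x90 (blk 36, set 4) → L1-HIT  vc=[27, 59, 56]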